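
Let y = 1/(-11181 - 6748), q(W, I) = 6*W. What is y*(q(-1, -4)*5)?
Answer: 30/17929 ≈ 0.0016733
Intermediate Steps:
y = -1/17929 (y = 1/(-17929) = -1/17929 ≈ -5.5776e-5)
y*(q(-1, -4)*5) = -6*(-1)*5/17929 = -(-6)*5/17929 = -1/17929*(-30) = 30/17929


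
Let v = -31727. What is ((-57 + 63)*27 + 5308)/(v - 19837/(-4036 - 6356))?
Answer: -56844240/329687147 ≈ -0.17242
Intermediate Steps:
((-57 + 63)*27 + 5308)/(v - 19837/(-4036 - 6356)) = ((-57 + 63)*27 + 5308)/(-31727 - 19837/(-4036 - 6356)) = (6*27 + 5308)/(-31727 - 19837/(-10392)) = (162 + 5308)/(-31727 - 19837*(-1/10392)) = 5470/(-31727 + 19837/10392) = 5470/(-329687147/10392) = 5470*(-10392/329687147) = -56844240/329687147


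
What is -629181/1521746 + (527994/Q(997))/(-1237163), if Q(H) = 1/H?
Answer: -801840738704931/1882647846598 ≈ -425.91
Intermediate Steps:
-629181/1521746 + (527994/Q(997))/(-1237163) = -629181/1521746 + (527994/(1/997))/(-1237163) = -629181*1/1521746 + (527994/(1/997))*(-1/1237163) = -629181/1521746 + (527994*997)*(-1/1237163) = -629181/1521746 + 526410018*(-1/1237163) = -629181/1521746 - 526410018/1237163 = -801840738704931/1882647846598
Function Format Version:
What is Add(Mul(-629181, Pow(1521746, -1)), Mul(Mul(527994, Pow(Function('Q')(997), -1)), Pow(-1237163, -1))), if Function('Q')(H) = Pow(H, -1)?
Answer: Rational(-801840738704931, 1882647846598) ≈ -425.91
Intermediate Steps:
Add(Mul(-629181, Pow(1521746, -1)), Mul(Mul(527994, Pow(Function('Q')(997), -1)), Pow(-1237163, -1))) = Add(Mul(-629181, Pow(1521746, -1)), Mul(Mul(527994, Pow(Pow(997, -1), -1)), Pow(-1237163, -1))) = Add(Mul(-629181, Rational(1, 1521746)), Mul(Mul(527994, Pow(Rational(1, 997), -1)), Rational(-1, 1237163))) = Add(Rational(-629181, 1521746), Mul(Mul(527994, 997), Rational(-1, 1237163))) = Add(Rational(-629181, 1521746), Mul(526410018, Rational(-1, 1237163))) = Add(Rational(-629181, 1521746), Rational(-526410018, 1237163)) = Rational(-801840738704931, 1882647846598)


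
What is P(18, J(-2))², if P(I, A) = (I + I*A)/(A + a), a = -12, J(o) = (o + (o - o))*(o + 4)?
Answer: 729/64 ≈ 11.391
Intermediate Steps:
J(o) = o*(4 + o) (J(o) = (o + 0)*(4 + o) = o*(4 + o))
P(I, A) = (I + A*I)/(-12 + A) (P(I, A) = (I + I*A)/(A - 12) = (I + A*I)/(-12 + A))
P(18, J(-2))² = (18*(1 - 2*(4 - 2))/(-12 - 2*(4 - 2)))² = (18*(1 - 2*2)/(-12 - 2*2))² = (18*(1 - 4)/(-12 - 4))² = (18*(-3)/(-16))² = (18*(-1/16)*(-3))² = (27/8)² = 729/64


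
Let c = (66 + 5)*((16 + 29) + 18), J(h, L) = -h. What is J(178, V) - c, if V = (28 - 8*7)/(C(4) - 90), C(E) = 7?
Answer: -4651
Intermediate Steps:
V = 28/83 (V = (28 - 8*7)/(7 - 90) = (28 - 56)/(-83) = -28*(-1/83) = 28/83 ≈ 0.33735)
c = 4473 (c = 71*(45 + 18) = 71*63 = 4473)
J(178, V) - c = -1*178 - 1*4473 = -178 - 4473 = -4651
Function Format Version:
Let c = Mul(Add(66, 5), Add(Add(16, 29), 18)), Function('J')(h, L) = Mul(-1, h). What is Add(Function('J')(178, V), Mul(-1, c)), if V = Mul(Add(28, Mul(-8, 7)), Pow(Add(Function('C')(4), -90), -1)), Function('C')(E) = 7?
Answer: -4651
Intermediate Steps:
V = Rational(28, 83) (V = Mul(Add(28, Mul(-8, 7)), Pow(Add(7, -90), -1)) = Mul(Add(28, -56), Pow(-83, -1)) = Mul(-28, Rational(-1, 83)) = Rational(28, 83) ≈ 0.33735)
c = 4473 (c = Mul(71, Add(45, 18)) = Mul(71, 63) = 4473)
Add(Function('J')(178, V), Mul(-1, c)) = Add(Mul(-1, 178), Mul(-1, 4473)) = Add(-178, -4473) = -4651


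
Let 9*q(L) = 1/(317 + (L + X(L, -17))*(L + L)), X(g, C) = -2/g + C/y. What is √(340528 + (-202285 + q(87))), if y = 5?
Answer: 2*√1716991811158642/222891 ≈ 371.81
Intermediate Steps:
X(g, C) = -2/g + C/5
q(L) = 1/(9*(317 + 2*L*(-17/5 + L - 2/L))) (q(L) = 1/(9*(317 + (L + (-2/L + (⅕)*(-17)))*(L + L))) = 1/(9*(317 + (L + (-2/L - 17/5))*(2*L))) = 1/(9*(317 + (L + (-17/5 - 2/L))*(2*L))) = 1/(9*(317 + (-17/5 + L - 2/L)*(2*L))) = 1/(9*(317 + 2*L*(-17/5 + L - 2/L))))
√(340528 + (-202285 + q(87))) = √(340528 + (-202285 + 5/(9*(1565 - 34*87 + 10*87²)))) = √(340528 + (-202285 + 5/(9*(1565 - 2958 + 10*7569)))) = √(340528 + (-202285 + 5/(9*(1565 - 2958 + 75690)))) = √(340528 + (-202285 + (5/9)/74297)) = √(340528 + (-202285 + (5/9)*(1/74297))) = √(340528 + (-202285 + 5/668673)) = √(340528 - 135262517800/668673) = √(92439361544/668673) = 2*√1716991811158642/222891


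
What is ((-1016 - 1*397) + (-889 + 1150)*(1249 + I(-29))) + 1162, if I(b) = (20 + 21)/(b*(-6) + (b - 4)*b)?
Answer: 4234717/13 ≈ 3.2575e+5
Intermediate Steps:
I(b) = 41/(-6*b + b*(-4 + b)) (I(b) = 41/(-6*b + (-4 + b)*b) = 41/(-6*b + b*(-4 + b)))
((-1016 - 1*397) + (-889 + 1150)*(1249 + I(-29))) + 1162 = ((-1016 - 1*397) + (-889 + 1150)*(1249 + 41/(-29*(-10 - 29)))) + 1162 = ((-1016 - 397) + 261*(1249 + 41*(-1/29)/(-39))) + 1162 = (-1413 + 261*(1249 + 41*(-1/29)*(-1/39))) + 1162 = (-1413 + 261*(1249 + 41/1131)) + 1162 = (-1413 + 261*(1412660/1131)) + 1162 = (-1413 + 4237980/13) + 1162 = 4219611/13 + 1162 = 4234717/13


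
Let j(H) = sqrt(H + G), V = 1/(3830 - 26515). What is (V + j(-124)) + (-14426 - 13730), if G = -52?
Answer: -638718861/22685 + 4*I*sqrt(11) ≈ -28156.0 + 13.266*I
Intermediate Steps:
V = -1/22685 (V = 1/(-22685) = -1/22685 ≈ -4.4082e-5)
j(H) = sqrt(-52 + H) (j(H) = sqrt(H - 52) = sqrt(-52 + H))
(V + j(-124)) + (-14426 - 13730) = (-1/22685 + sqrt(-52 - 124)) + (-14426 - 13730) = (-1/22685 + sqrt(-176)) - 28156 = (-1/22685 + 4*I*sqrt(11)) - 28156 = -638718861/22685 + 4*I*sqrt(11)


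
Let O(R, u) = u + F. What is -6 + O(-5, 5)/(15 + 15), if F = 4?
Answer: -57/10 ≈ -5.7000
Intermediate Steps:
O(R, u) = 4 + u (O(R, u) = u + 4 = 4 + u)
-6 + O(-5, 5)/(15 + 15) = -6 + (4 + 5)/(15 + 15) = -6 + 9/30 = -6 + 9*(1/30) = -6 + 3/10 = -57/10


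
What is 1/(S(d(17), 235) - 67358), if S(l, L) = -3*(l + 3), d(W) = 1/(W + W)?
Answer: -34/2290481 ≈ -1.4844e-5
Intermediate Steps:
d(W) = 1/(2*W)
S(l, L) = -9 - 3*l (S(l, L) = -3*(3 + l) = -9 - 3*l)
1/(S(d(17), 235) - 67358) = 1/((-9 - 3/(2*17)) - 67358) = 1/((-9 - 3*1/34) - 67358) = 1/((-9 - 3/34) - 67358) = 1/(-309/34 - 67358) = 1/(-2290481/34) = -34/2290481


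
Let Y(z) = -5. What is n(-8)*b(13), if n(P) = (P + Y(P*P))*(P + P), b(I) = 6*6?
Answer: 7488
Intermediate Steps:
b(I) = 36
n(P) = 2*P*(-5 + P) (n(P) = (P - 5)*(P + P) = (-5 + P)*(2*P) = 2*P*(-5 + P))
n(-8)*b(13) = (2*(-8)*(-5 - 8))*36 = (2*(-8)*(-13))*36 = 208*36 = 7488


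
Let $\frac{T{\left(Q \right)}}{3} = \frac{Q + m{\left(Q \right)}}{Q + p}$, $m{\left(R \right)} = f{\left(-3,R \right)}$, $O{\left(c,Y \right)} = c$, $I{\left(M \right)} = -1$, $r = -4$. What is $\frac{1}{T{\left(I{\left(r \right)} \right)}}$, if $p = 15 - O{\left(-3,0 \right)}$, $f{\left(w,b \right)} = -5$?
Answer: $- \frac{17}{18} \approx -0.94444$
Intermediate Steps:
$p = 18$ ($p = 15 - -3 = 15 + 3 = 18$)
$m{\left(R \right)} = -5$
$T{\left(Q \right)} = \frac{3 \left(-5 + Q\right)}{18 + Q}$ ($T{\left(Q \right)} = 3 \frac{Q - 5}{Q + 18} = 3 \frac{-5 + Q}{18 + Q} = \frac{3 \left(-5 + Q\right)}{18 + Q}$)
$\frac{1}{T{\left(I{\left(r \right)} \right)}} = \frac{1}{3 \frac{1}{18 - 1} \left(-5 - 1\right)} = \frac{1}{3 \cdot \frac{1}{17} \left(-6\right)} = \frac{1}{- \frac{18}{17}} = - \frac{17}{18}$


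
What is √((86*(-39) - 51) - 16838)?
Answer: I*√20243 ≈ 142.28*I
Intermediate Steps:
√((86*(-39) - 51) - 16838) = √((-3354 - 51) - 16838) = √(-3405 - 16838) = √(-20243) = I*√20243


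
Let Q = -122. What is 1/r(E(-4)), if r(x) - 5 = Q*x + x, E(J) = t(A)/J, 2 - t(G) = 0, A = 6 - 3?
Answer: 2/131 ≈ 0.015267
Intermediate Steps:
A = 3
t(G) = 2 (t(G) = 2 - 1*0 = 2 + 0 = 2)
E(J) = 2/J
r(x) = 5 - 121*x (r(x) = 5 + (-122*x + x) = 5 - 121*x)
1/r(E(-4)) = 1/(5 - 242/(-4)) = 1/(5 - 242*(-1)/4) = 1/(5 - 121*(-½)) = 1/(5 + 121/2) = 1/(131/2) = 2/131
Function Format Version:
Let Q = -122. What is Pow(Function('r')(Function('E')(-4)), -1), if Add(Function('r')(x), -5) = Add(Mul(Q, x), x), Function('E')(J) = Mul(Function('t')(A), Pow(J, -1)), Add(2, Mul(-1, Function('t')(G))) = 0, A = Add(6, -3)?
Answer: Rational(2, 131) ≈ 0.015267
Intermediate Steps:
A = 3
Function('t')(G) = 2 (Function('t')(G) = Add(2, Mul(-1, 0)) = Add(2, 0) = 2)
Function('E')(J) = Mul(2, Pow(J, -1))
Function('r')(x) = Add(5, Mul(-121, x)) (Function('r')(x) = Add(5, Add(Mul(-122, x), x)) = Add(5, Mul(-121, x)))
Pow(Function('r')(Function('E')(-4)), -1) = Pow(Add(5, Mul(-121, Mul(2, Pow(-4, -1)))), -1) = Pow(Add(5, Mul(-121, Mul(2, Rational(-1, 4)))), -1) = Pow(Add(5, Mul(-121, Rational(-1, 2))), -1) = Pow(Add(5, Rational(121, 2)), -1) = Pow(Rational(131, 2), -1) = Rational(2, 131)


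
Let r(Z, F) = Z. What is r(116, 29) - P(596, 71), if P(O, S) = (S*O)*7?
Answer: -296096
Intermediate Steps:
P(O, S) = 7*O*S (P(O, S) = (O*S)*7 = 7*O*S)
r(116, 29) - P(596, 71) = 116 - 7*596*71 = 116 - 1*296212 = 116 - 296212 = -296096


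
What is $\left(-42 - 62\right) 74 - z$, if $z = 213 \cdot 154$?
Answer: $-40498$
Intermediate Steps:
$z = 32802$
$\left(-42 - 62\right) 74 - z = \left(-42 - 62\right) 74 - 32802 = \left(-104\right) 74 - 32802 = -7696 - 32802 = -40498$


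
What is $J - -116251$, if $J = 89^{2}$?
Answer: $124172$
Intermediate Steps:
$J = 7921$
$J - -116251 = 7921 - -116251 = 7921 + 116251 = 124172$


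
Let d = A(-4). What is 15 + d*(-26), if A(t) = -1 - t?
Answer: -63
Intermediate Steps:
d = 3 (d = -1 - 1*(-4) = -1 + 4 = 3)
15 + d*(-26) = 15 + 3*(-26) = 15 - 78 = -63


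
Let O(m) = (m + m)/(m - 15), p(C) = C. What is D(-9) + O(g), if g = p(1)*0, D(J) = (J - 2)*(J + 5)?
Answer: 44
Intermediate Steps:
D(J) = (-2 + J)*(5 + J)
g = 0 (g = 1*0 = 0)
O(m) = 2*m/(-15 + m) (O(m) = (2*m)/(-15 + m) = 2*m/(-15 + m))
D(-9) + O(g) = (-10 + (-9)² + 3*(-9)) + 2*0/(-15 + 0) = (-10 + 81 - 27) + 2*0/(-15) = 44 + 2*0*(-1/15) = 44 + 0 = 44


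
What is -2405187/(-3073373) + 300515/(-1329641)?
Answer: 2274440560772/4086482749093 ≈ 0.55658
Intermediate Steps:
-2405187/(-3073373) + 300515/(-1329641) = -2405187*(-1/3073373) + 300515*(-1/1329641) = 2405187/3073373 - 300515/1329641 = 2274440560772/4086482749093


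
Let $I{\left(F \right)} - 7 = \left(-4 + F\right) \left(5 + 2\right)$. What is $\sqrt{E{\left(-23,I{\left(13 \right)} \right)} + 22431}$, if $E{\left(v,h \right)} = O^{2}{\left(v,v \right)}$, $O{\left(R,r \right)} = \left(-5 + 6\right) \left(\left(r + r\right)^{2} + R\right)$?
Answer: $2 \sqrt{1100770} \approx 2098.4$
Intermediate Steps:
$I{\left(F \right)} = -21 + 7 F$ ($I{\left(F \right)} = 7 + \left(-4 + F\right) \left(5 + 2\right) = 7 + \left(-4 + F\right) 7 = 7 + \left(-28 + 7 F\right) = -21 + 7 F$)
$O{\left(R,r \right)} = R + 4 r^{2}$ ($O{\left(R,r \right)} = 1 \left(\left(2 r\right)^{2} + R\right) = 1 \left(4 r^{2} + R\right) = 1 \left(R + 4 r^{2}\right) = R + 4 r^{2}$)
$E{\left(v,h \right)} = \left(v + 4 v^{2}\right)^{2}$
$\sqrt{E{\left(-23,I{\left(13 \right)} \right)} + 22431} = \sqrt{\left(-23\right)^{2} \left(1 + 4 \left(-23\right)\right)^{2} + 22431} = \sqrt{529 \left(1 - 92\right)^{2} + 22431} = \sqrt{529 \left(-91\right)^{2} + 22431} = \sqrt{529 \cdot 8281 + 22431} = \sqrt{4380649 + 22431} = \sqrt{4403080} = 2 \sqrt{1100770}$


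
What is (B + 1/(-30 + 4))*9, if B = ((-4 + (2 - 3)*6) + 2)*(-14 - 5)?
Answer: 35559/26 ≈ 1367.7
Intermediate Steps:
B = 152 (B = ((-4 - 1*6) + 2)*(-19) = ((-4 - 6) + 2)*(-19) = (-10 + 2)*(-19) = -8*(-19) = 152)
(B + 1/(-30 + 4))*9 = (152 + 1/(-30 + 4))*9 = (152 + 1/(-26))*9 = (152 - 1/26)*9 = (3951/26)*9 = 35559/26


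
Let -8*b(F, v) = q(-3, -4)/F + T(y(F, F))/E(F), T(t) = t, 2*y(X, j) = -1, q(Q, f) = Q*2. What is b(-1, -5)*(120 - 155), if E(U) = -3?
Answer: 1295/48 ≈ 26.979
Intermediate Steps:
q(Q, f) = 2*Q
y(X, j) = -½ (y(X, j) = (½)*(-1) = -½)
b(F, v) = -1/48 + 3/(4*F) (b(F, v) = -((2*(-3))/F - ½/(-3))/8 = -(-6/F - ½*(-⅓))/8 = -(-6/F + ⅙)/8 = -(⅙ - 6/F)/8 = -1/48 + 3/(4*F))
b(-1, -5)*(120 - 155) = ((1/48)*(36 - 1*(-1))/(-1))*(120 - 155) = ((1/48)*(-1)*(36 + 1))*(-35) = ((1/48)*(-1)*37)*(-35) = -37/48*(-35) = 1295/48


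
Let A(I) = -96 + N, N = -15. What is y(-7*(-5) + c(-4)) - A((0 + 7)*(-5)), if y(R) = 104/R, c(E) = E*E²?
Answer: 3115/29 ≈ 107.41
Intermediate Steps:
c(E) = E³
A(I) = -111 (A(I) = -96 - 15 = -111)
y(-7*(-5) + c(-4)) - A((0 + 7)*(-5)) = 104/(-7*(-5) + (-4)³) - 1*(-111) = 104/(35 - 64) + 111 = 104/(-29) + 111 = 104*(-1/29) + 111 = -104/29 + 111 = 3115/29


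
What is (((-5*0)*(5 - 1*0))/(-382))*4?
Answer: 0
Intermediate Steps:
(((-5*0)*(5 - 1*0))/(-382))*4 = ((0*(5 + 0))*(-1/382))*4 = ((0*5)*(-1/382))*4 = (0*(-1/382))*4 = 0*4 = 0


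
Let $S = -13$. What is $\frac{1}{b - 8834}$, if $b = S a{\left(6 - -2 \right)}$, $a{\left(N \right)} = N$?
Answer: $- \frac{1}{8938} \approx -0.00011188$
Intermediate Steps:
$b = -104$ ($b = - 13 \left(6 - -2\right) = - 13 \left(6 + 2\right) = \left(-13\right) 8 = -104$)
$\frac{1}{b - 8834} = \frac{1}{-104 - 8834} = \frac{1}{-8938} = - \frac{1}{8938}$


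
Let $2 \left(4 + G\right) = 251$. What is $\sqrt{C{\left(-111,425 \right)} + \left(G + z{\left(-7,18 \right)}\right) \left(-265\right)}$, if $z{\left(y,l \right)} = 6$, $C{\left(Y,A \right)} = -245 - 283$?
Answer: $\frac{i \sqrt{137262}}{2} \approx 185.24 i$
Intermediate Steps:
$G = \frac{243}{2}$ ($G = -4 + \frac{1}{2} \cdot 251 = -4 + \frac{251}{2} = \frac{243}{2} \approx 121.5$)
$C{\left(Y,A \right)} = -528$
$\sqrt{C{\left(-111,425 \right)} + \left(G + z{\left(-7,18 \right)}\right) \left(-265\right)} = \sqrt{-528 + \left(\frac{243}{2} + 6\right) \left(-265\right)} = \sqrt{-528 + \frac{255}{2} \left(-265\right)} = \sqrt{-528 - \frac{67575}{2}} = \sqrt{- \frac{68631}{2}} = \frac{i \sqrt{137262}}{2}$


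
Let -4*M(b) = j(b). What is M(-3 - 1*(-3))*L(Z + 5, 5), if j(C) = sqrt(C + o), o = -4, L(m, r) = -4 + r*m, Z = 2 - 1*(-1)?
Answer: -18*I ≈ -18.0*I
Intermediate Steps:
Z = 3 (Z = 2 + 1 = 3)
L(m, r) = -4 + m*r
j(C) = sqrt(-4 + C) (j(C) = sqrt(C - 4) = sqrt(-4 + C))
M(b) = -sqrt(-4 + b)/4
M(-3 - 1*(-3))*L(Z + 5, 5) = (-sqrt(-4 + (-3 - 1*(-3)))/4)*(-4 + (3 + 5)*5) = (-sqrt(-4 + (-3 + 3))/4)*(-4 + 8*5) = (-sqrt(-4 + 0)/4)*(-4 + 40) = -I/2*36 = -18*I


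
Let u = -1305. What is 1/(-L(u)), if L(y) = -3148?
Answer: 1/3148 ≈ 0.00031766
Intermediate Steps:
1/(-L(u)) = 1/(-1*(-3148)) = 1/3148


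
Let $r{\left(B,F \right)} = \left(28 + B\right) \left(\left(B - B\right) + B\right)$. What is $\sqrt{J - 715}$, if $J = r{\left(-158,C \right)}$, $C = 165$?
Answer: $5 \sqrt{793} \approx 140.8$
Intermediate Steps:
$r{\left(B,F \right)} = B \left(28 + B\right)$ ($r{\left(B,F \right)} = \left(28 + B\right) \left(0 + B\right) = \left(28 + B\right) B = B \left(28 + B\right)$)
$J = 20540$ ($J = - 158 \left(28 - 158\right) = \left(-158\right) \left(-130\right) = 20540$)
$\sqrt{J - 715} = \sqrt{20540 - 715} = \sqrt{19825} = 5 \sqrt{793}$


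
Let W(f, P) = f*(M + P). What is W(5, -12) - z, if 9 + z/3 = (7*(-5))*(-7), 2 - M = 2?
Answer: -768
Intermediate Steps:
M = 0 (M = 2 - 1*2 = 2 - 2 = 0)
W(f, P) = P*f (W(f, P) = f*(0 + P) = f*P = P*f)
z = 708 (z = -27 + 3*((7*(-5))*(-7)) = -27 + 3*(-35*(-7)) = -27 + 3*245 = -27 + 735 = 708)
W(5, -12) - z = -12*5 - 1*708 = -60 - 708 = -768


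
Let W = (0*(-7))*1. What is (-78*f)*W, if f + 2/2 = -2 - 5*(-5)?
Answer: 0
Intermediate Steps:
W = 0 (W = 0*1 = 0)
f = 22 (f = -1 + (-2 - 5*(-5)) = -1 + (-2 + 25) = -1 + 23 = 22)
(-78*f)*W = -78*22*0 = -1716*0 = 0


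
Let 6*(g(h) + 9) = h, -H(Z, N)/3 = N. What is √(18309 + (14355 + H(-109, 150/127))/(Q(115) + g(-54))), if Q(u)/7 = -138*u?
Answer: √101264485901862279/2351786 ≈ 135.31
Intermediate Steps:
H(Z, N) = -3*N
g(h) = -9 + h/6
Q(u) = -966*u (Q(u) = 7*(-138*u) = -966*u)
√(18309 + (14355 + H(-109, 150/127))/(Q(115) + g(-54))) = √(18309 + (14355 - 450/127)/(-966*115 + (-9 + (⅙)*(-54)))) = √(18309 + (14355 - 450/127)/(-111090 + (-9 - 9))) = √(18309 + (14355 - 3*150/127)/(-111090 - 18)) = √(18309 + (14355 - 450/127)/(-111108)) = √(18309 + (1822635/127)*(-1/111108)) = √(18309 - 607545/4703572) = √(86117092203/4703572) = √101264485901862279/2351786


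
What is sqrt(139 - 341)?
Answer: I*sqrt(202) ≈ 14.213*I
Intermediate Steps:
sqrt(139 - 341) = sqrt(-202) = I*sqrt(202)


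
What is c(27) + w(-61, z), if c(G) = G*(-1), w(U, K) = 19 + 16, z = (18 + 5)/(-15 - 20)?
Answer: 8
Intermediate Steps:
z = -23/35 (z = 23/(-35) = 23*(-1/35) = -23/35 ≈ -0.65714)
w(U, K) = 35
c(G) = -G
c(27) + w(-61, z) = -1*27 + 35 = -27 + 35 = 8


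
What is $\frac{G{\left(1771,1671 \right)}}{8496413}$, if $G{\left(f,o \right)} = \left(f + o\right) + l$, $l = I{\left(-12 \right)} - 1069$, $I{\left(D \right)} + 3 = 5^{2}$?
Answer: $\frac{2395}{8496413} \approx 0.00028188$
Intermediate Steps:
$I{\left(D \right)} = 22$ ($I{\left(D \right)} = -3 + 5^{2} = -3 + 25 = 22$)
$l = -1047$ ($l = 22 - 1069 = -1047$)
$G{\left(f,o \right)} = -1047 + f + o$ ($G{\left(f,o \right)} = \left(f + o\right) - 1047 = -1047 + f + o$)
$\frac{G{\left(1771,1671 \right)}}{8496413} = \frac{-1047 + 1771 + 1671}{8496413} = 2395 \cdot \frac{1}{8496413} = \frac{2395}{8496413}$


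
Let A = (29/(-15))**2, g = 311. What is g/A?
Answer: 69975/841 ≈ 83.204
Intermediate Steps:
A = 841/225 (A = (29*(-1/15))**2 = (-29/15)**2 = 841/225 ≈ 3.7378)
g/A = 311/(841/225) = 311*(225/841) = 69975/841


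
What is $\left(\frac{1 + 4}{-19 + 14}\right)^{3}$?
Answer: $-1$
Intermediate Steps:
$\left(\frac{1 + 4}{-19 + 14}\right)^{3} = \left(\frac{5}{-5}\right)^{3} = \left(5 \left(- \frac{1}{5}\right)\right)^{3} = \left(-1\right)^{3} = -1$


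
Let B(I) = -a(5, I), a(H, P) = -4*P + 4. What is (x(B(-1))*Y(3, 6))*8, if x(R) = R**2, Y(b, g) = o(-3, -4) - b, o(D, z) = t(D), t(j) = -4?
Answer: -3584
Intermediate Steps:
a(H, P) = 4 - 4*P
o(D, z) = -4
B(I) = -4 + 4*I (B(I) = -(4 - 4*I) = -4 + 4*I)
Y(b, g) = -4 - b
(x(B(-1))*Y(3, 6))*8 = ((-4 + 4*(-1))**2*(-4 - 1*3))*8 = ((-4 - 4)**2*(-4 - 3))*8 = ((-8)**2*(-7))*8 = (64*(-7))*8 = -448*8 = -3584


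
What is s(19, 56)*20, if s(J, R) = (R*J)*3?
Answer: 63840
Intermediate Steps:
s(J, R) = 3*J*R (s(J, R) = (J*R)*3 = 3*J*R)
s(19, 56)*20 = (3*19*56)*20 = 3192*20 = 63840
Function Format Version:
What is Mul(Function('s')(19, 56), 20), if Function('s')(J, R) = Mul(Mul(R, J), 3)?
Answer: 63840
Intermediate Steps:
Function('s')(J, R) = Mul(3, J, R) (Function('s')(J, R) = Mul(Mul(J, R), 3) = Mul(3, J, R))
Mul(Function('s')(19, 56), 20) = Mul(Mul(3, 19, 56), 20) = Mul(3192, 20) = 63840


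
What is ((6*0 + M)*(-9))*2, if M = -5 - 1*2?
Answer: 126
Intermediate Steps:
M = -7 (M = -5 - 2 = -7)
((6*0 + M)*(-9))*2 = ((6*0 - 7)*(-9))*2 = ((0 - 7)*(-9))*2 = -7*(-9)*2 = 63*2 = 126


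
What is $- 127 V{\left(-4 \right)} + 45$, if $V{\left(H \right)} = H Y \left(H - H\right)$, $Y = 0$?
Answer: $45$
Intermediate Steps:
$V{\left(H \right)} = 0$ ($V{\left(H \right)} = H 0 \left(H - H\right) = 0 \cdot 0 = 0$)
$- 127 V{\left(-4 \right)} + 45 = \left(-127\right) 0 + 45 = 0 + 45 = 45$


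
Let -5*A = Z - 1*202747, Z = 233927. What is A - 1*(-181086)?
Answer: 174850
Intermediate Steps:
A = -6236 (A = -(233927 - 1*202747)/5 = -(233927 - 202747)/5 = -1/5*31180 = -6236)
A - 1*(-181086) = -6236 - 1*(-181086) = -6236 + 181086 = 174850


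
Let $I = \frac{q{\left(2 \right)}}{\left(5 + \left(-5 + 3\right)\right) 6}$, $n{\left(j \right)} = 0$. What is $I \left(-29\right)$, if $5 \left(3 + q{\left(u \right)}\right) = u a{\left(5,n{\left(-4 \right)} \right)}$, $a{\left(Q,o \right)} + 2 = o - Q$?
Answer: $\frac{841}{90} \approx 9.3445$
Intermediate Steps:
$a{\left(Q,o \right)} = -2 + o - Q$ ($a{\left(Q,o \right)} = -2 - \left(Q - o\right) = -2 + o - Q$)
$q{\left(u \right)} = -3 - \frac{7 u}{5}$ ($q{\left(u \right)} = -3 + \frac{u \left(-2 + 0 - 5\right)}{5} = -3 + \frac{u \left(-7\right)}{5} = -3 + \frac{\left(-7\right) u}{5} = -3 - \frac{7 u}{5}$)
$I = - \frac{29}{90}$ ($I = \frac{-3 - \frac{14}{5}}{\left(5 + \left(-5 + 3\right)\right) 6} = \frac{-3 - \frac{14}{5}}{\left(5 - 2\right) 6} = - \frac{29}{5 \cdot 3 \cdot 6} = - \frac{29}{5 \cdot 18} = \left(- \frac{29}{5}\right) \frac{1}{18} = - \frac{29}{90} \approx -0.32222$)
$I \left(-29\right) = \left(- \frac{29}{90}\right) \left(-29\right) = \frac{841}{90}$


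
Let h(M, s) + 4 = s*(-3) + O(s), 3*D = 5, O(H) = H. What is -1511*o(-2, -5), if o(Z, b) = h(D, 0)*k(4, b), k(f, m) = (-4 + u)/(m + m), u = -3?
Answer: 21154/5 ≈ 4230.8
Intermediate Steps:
D = 5/3 (D = (1/3)*5 = 5/3 ≈ 1.6667)
h(M, s) = -4 - 2*s (h(M, s) = -4 + (s*(-3) + s) = -4 + (-3*s + s) = -4 - 2*s)
k(f, m) = -7/(2*m) (k(f, m) = (-4 - 3)/(m + m) = -7*1/(2*m) = -7/(2*m))
o(Z, b) = 14/b (o(Z, b) = (-4 - 2*0)*(-7/(2*b)) = (-4 + 0)*(-7/(2*b)) = -(-14)/b = 14/b)
-1511*o(-2, -5) = -21154/(-5) = -21154*(-1)/5 = -1511*(-14/5) = 21154/5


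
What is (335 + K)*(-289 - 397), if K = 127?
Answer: -316932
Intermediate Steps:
(335 + K)*(-289 - 397) = (335 + 127)*(-289 - 397) = 462*(-686) = -316932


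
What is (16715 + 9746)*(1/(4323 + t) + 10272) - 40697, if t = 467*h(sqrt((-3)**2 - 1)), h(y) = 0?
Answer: 1174847448946/4323 ≈ 2.7177e+8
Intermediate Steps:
t = 0 (t = 467*0 = 0)
(16715 + 9746)*(1/(4323 + t) + 10272) - 40697 = (16715 + 9746)*(1/(4323 + 0) + 10272) - 40697 = 26461*(1/4323 + 10272) - 40697 = 26461*(44405857/4323) - 40697 = 1175023382077/4323 - 40697 = 1174847448946/4323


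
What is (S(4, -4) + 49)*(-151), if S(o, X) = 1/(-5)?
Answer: -36844/5 ≈ -7368.8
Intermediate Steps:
S(o, X) = -⅕
(S(4, -4) + 49)*(-151) = (-⅕ + 49)*(-151) = (244/5)*(-151) = -36844/5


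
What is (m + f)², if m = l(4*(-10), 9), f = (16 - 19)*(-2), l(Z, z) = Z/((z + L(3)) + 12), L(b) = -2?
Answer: 5476/361 ≈ 15.169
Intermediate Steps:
l(Z, z) = Z/(10 + z) (l(Z, z) = Z/((z - 2) + 12) = Z/((-2 + z) + 12) = Z/(10 + z))
f = 6 (f = -3*(-2) = 6)
m = -40/19 (m = (4*(-10))/(10 + 9) = -40/19 ≈ -2.1053)
(m + f)² = (-40/19 + 6)² = (74/19)² = 5476/361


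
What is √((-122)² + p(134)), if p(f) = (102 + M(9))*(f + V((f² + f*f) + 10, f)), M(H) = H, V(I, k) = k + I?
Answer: √4031974 ≈ 2008.0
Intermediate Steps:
V(I, k) = I + k
p(f) = 1110 + 222*f + 222*f² (p(f) = (102 + 9)*(f + (((f² + f*f) + 10) + f)) = 111*(f + (((f² + f²) + 10) + f)) = 111*(f + ((2*f² + 10) + f)) = 111*(f + ((10 + 2*f²) + f)) = 111*(f + (10 + f + 2*f²)) = 111*(10 + 2*f + 2*f²) = 1110 + 222*f + 222*f²)
√((-122)² + p(134)) = √((-122)² + (1110 + 222*134 + 222*134²)) = √(14884 + (1110 + 29748 + 222*17956)) = √(14884 + (1110 + 29748 + 3986232)) = √(14884 + 4017090) = √4031974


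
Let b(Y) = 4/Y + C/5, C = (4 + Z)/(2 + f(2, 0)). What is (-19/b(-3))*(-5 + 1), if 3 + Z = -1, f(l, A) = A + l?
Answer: -57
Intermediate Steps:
Z = -4 (Z = -3 - 1 = -4)
C = 0 (C = (4 - 4)/(2 + (0 + 2)) = 0/(2 + 2) = 0/4 = 0*(1/4) = 0)
b(Y) = 4/Y (b(Y) = 4/Y + 0/5 = 4/Y + 0*(1/5) = 4/Y + 0 = 4/Y)
(-19/b(-3))*(-5 + 1) = (-19/(4/(-3)))*(-5 + 1) = -19/(4*(-1/3))*(-4) = -19/(-4/3)*(-4) = -19*(-3/4)*(-4) = (57/4)*(-4) = -57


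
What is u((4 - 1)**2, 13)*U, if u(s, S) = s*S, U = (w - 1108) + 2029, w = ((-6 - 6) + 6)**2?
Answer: 111969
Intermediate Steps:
w = 36 (w = (-12 + 6)**2 = (-6)**2 = 36)
U = 957 (U = (36 - 1108) + 2029 = -1072 + 2029 = 957)
u(s, S) = S*s
u((4 - 1)**2, 13)*U = (13*(4 - 1)**2)*957 = (13*3**2)*957 = (13*9)*957 = 117*957 = 111969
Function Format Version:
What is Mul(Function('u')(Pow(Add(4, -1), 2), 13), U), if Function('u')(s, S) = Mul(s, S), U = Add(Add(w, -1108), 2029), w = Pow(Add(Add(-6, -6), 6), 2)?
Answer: 111969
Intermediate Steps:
w = 36 (w = Pow(Add(-12, 6), 2) = Pow(-6, 2) = 36)
U = 957 (U = Add(Add(36, -1108), 2029) = Add(-1072, 2029) = 957)
Function('u')(s, S) = Mul(S, s)
Mul(Function('u')(Pow(Add(4, -1), 2), 13), U) = Mul(Mul(13, Pow(Add(4, -1), 2)), 957) = Mul(Mul(13, Pow(3, 2)), 957) = Mul(Mul(13, 9), 957) = Mul(117, 957) = 111969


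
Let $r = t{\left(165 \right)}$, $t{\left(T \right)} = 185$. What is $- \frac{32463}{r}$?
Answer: $- \frac{32463}{185} \approx -175.48$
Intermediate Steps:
$r = 185$
$- \frac{32463}{r} = - \frac{32463}{185}$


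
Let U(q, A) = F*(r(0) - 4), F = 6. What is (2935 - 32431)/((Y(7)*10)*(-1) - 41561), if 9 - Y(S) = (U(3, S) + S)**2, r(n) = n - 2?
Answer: 29496/33241 ≈ 0.88734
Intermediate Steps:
r(n) = -2 + n
U(q, A) = -36 (U(q, A) = 6*((-2 + 0) - 4) = 6*(-2 - 4) = 6*(-6) = -36)
Y(S) = 9 - (-36 + S)**2
(2935 - 32431)/((Y(7)*10)*(-1) - 41561) = (2935 - 32431)/(((9 - (-36 + 7)**2)*10)*(-1) - 41561) = -29496/(((9 - 1*(-29)**2)*10)*(-1) - 41561) = -29496/(((9 - 1*841)*10)*(-1) - 41561) = -29496/(((9 - 841)*10)*(-1) - 41561) = -29496/(-832*10*(-1) - 41561) = -29496/(-8320*(-1) - 41561) = -29496/(8320 - 41561) = -29496/(-33241) = -29496*(-1/33241) = 29496/33241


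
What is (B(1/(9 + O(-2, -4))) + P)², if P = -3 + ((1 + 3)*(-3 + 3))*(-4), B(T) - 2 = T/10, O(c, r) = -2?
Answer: 4761/4900 ≈ 0.97163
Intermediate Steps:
B(T) = 2 + T/10
P = -3 (P = -3 + (4*0)*(-4) = -3 + 0*(-4) = -3 + 0 = -3)
(B(1/(9 + O(-2, -4))) + P)² = ((2 + 1/(10*(9 - 2))) - 3)² = ((2 + (⅒)/7) - 3)² = ((2 + (⅒)*(⅐)) - 3)² = ((2 + 1/70) - 3)² = (141/70 - 3)² = (-69/70)² = 4761/4900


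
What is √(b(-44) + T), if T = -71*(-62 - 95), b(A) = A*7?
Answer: √10839 ≈ 104.11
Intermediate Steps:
b(A) = 7*A
T = 11147 (T = -71*(-157) = 11147)
√(b(-44) + T) = √(7*(-44) + 11147) = √(-308 + 11147) = √10839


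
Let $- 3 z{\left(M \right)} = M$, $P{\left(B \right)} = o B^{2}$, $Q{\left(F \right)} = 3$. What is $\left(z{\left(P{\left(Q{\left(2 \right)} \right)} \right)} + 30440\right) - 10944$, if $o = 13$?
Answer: $19457$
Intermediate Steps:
$P{\left(B \right)} = 13 B^{2}$
$z{\left(M \right)} = - \frac{M}{3}$
$\left(z{\left(P{\left(Q{\left(2 \right)} \right)} \right)} + 30440\right) - 10944 = \left(- \frac{13 \cdot 3^{2}}{3} + 30440\right) - 10944 = \left(- \frac{13 \cdot 9}{3} + 30440\right) - 10944 = \left(\left(- \frac{1}{3}\right) 117 + 30440\right) - 10944 = \left(-39 + 30440\right) - 10944 = 30401 - 10944 = 19457$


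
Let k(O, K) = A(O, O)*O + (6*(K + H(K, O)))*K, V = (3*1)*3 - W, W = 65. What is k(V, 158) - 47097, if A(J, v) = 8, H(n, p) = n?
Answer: 252023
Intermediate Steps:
V = -56 (V = (3*1)*3 - 1*65 = 3*3 - 65 = 9 - 65 = -56)
k(O, K) = 8*O + 12*K² (k(O, K) = 8*O + (6*(K + K))*K = 8*O + (6*(2*K))*K = 8*O + (12*K)*K = 8*O + 12*K²)
k(V, 158) - 47097 = (8*(-56) + 12*158²) - 47097 = (-448 + 12*24964) - 47097 = (-448 + 299568) - 47097 = 299120 - 47097 = 252023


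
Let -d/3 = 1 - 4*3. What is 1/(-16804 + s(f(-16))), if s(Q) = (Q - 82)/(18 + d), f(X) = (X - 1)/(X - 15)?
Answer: -1581/26569649 ≈ -5.9504e-5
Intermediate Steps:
d = 33 (d = -3*(1 - 4*3) = -3*(1 - 12) = -3*(-11) = 33)
f(X) = (-1 + X)/(-15 + X)
s(Q) = -82/51 + Q/51 (s(Q) = (Q - 82)/(18 + 33) = (-82 + Q)/51 = (-82 + Q)*(1/51) = -82/51 + Q/51)
1/(-16804 + s(f(-16))) = 1/(-16804 + (-82/51 + ((-1 - 16)/(-15 - 16))/51)) = 1/(-16804 + (-82/51 + (-17/(-31))/51)) = 1/(-16804 + (-82/51 + (-1/31*(-17))/51)) = 1/(-16804 + (-82/51 + (1/51)*(17/31))) = 1/(-16804 + (-82/51 + 1/93)) = 1/(-16804 - 2525/1581) = 1/(-26569649/1581) = -1581/26569649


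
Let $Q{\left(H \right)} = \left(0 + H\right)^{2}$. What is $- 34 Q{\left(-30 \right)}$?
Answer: $-30600$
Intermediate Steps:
$Q{\left(H \right)} = H^{2}$
$- 34 Q{\left(-30 \right)} = - 34 \left(-30\right)^{2} = \left(-34\right) 900 = -30600$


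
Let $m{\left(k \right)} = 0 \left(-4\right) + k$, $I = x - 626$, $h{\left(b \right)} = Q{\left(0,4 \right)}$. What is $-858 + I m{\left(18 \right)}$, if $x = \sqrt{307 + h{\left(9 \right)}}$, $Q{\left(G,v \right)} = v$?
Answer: $-12126 + 18 \sqrt{311} \approx -11809.0$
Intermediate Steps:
$h{\left(b \right)} = 4$
$x = \sqrt{311}$ ($x = \sqrt{307 + 4} = \sqrt{311} \approx 17.635$)
$I = -626 + \sqrt{311}$ ($I = \sqrt{311} - 626 = -626 + \sqrt{311} \approx -608.37$)
$m{\left(k \right)} = k$ ($m{\left(k \right)} = 0 + k = k$)
$-858 + I m{\left(18 \right)} = -858 + \left(-626 + \sqrt{311}\right) 18 = -858 - \left(11268 - 18 \sqrt{311}\right) = -12126 + 18 \sqrt{311}$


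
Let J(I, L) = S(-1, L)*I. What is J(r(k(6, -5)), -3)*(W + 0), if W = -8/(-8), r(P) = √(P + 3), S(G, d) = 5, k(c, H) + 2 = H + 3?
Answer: 5*I ≈ 5.0*I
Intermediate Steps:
k(c, H) = 1 + H (k(c, H) = -2 + (H + 3) = -2 + (3 + H) = 1 + H)
r(P) = √(3 + P)
J(I, L) = 5*I
W = 1 (W = -8*(-⅛) = 1)
J(r(k(6, -5)), -3)*(W + 0) = (5*√(3 + (1 - 5)))*(1 + 0) = (5*√(3 - 4))*1 = (5*√(-1))*1 = (5*I)*1 = 5*I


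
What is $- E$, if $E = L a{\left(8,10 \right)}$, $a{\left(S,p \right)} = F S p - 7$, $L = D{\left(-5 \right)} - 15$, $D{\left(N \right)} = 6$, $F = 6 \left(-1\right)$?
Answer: $-4383$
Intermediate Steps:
$F = -6$
$L = -9$ ($L = 6 - 15 = -9$)
$a{\left(S,p \right)} = -7 - 6 S p$ ($a{\left(S,p \right)} = - 6 S p - 7 = -7 - 6 S p$)
$E = 4383$ ($E = - 9 \left(-7 - 48 \cdot 10\right) = - 9 \left(-7 - 480\right) = \left(-9\right) \left(-487\right) = 4383$)
$- E = \left(-1\right) 4383 = -4383$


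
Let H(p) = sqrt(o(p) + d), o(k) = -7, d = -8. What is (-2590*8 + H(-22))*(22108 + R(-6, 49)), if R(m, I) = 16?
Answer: -458409280 + 22124*I*sqrt(15) ≈ -4.5841e+8 + 85686.0*I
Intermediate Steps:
H(p) = I*sqrt(15) (H(p) = sqrt(-7 - 8) = sqrt(-15) = I*sqrt(15))
(-2590*8 + H(-22))*(22108 + R(-6, 49)) = (-2590*8 + I*sqrt(15))*(22108 + 16) = (-20720 + I*sqrt(15))*22124 = -458409280 + 22124*I*sqrt(15)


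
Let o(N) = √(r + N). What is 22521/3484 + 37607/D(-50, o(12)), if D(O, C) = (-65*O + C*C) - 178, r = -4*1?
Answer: 50096867/2682680 ≈ 18.674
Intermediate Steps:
r = -4
o(N) = √(-4 + N)
D(O, C) = -178 + C² - 65*O (D(O, C) = (-65*O + C²) - 178 = (C² - 65*O) - 178 = -178 + C² - 65*O)
22521/3484 + 37607/D(-50, o(12)) = 22521/3484 + 37607/(-178 + (√(-4 + 12))² - 65*(-50)) = 22521*(1/3484) + 37607/(-178 + (√8)² + 3250) = 22521/3484 + 37607/(-178 + (2*√2)² + 3250) = 22521/3484 + 37607/(-178 + 8 + 3250) = 22521/3484 + 37607/3080 = 50096867/2682680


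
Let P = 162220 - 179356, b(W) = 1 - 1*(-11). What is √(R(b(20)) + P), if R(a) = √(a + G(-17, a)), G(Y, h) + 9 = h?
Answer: √(-17136 + √15) ≈ 130.89*I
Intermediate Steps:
G(Y, h) = -9 + h
b(W) = 12 (b(W) = 1 + 11 = 12)
R(a) = √(-9 + 2*a) (R(a) = √(a + (-9 + a)) = √(-9 + 2*a))
P = -17136
√(R(b(20)) + P) = √(√(-9 + 2*12) - 17136) = √(√(-9 + 24) - 17136) = √(√15 - 17136) = √(-17136 + √15)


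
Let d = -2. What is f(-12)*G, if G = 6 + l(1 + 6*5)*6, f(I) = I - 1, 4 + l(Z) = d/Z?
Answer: 7410/31 ≈ 239.03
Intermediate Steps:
l(Z) = -4 - 2/Z
f(I) = -1 + I
G = -570/31 (G = 6 + (-4 - 2/(1 + 6*5))*6 = 6 + (-4 - 2/(1 + 30))*6 = 6 + (-4 - 2/31)*6 = 6 - 126/31*6 = 6 - 756/31 = -570/31 ≈ -18.387)
f(-12)*G = (-1 - 12)*(-570/31) = -13*(-570/31) = 7410/31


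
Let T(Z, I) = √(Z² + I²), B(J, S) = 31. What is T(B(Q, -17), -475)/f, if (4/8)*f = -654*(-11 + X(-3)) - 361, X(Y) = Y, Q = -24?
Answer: √226586/17590 ≈ 0.027061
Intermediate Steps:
T(Z, I) = √(I² + Z²)
f = 17590 (f = 2*(-654*(-11 - 3) - 361) = 2*(-654*(-14) - 361) = 2*(-109*(-84) - 361) = 2*(9156 - 361) = 2*8795 = 17590)
T(B(Q, -17), -475)/f = √((-475)² + 31²)/17590 = √(225625 + 961)*(1/17590) = √226586*(1/17590) = √226586/17590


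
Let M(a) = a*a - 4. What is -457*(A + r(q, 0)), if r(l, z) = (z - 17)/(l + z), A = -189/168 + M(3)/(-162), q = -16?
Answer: 55297/1296 ≈ 42.667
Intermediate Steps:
M(a) = -4 + a**2 (M(a) = a**2 - 4 = -4 + a**2)
A = -749/648 (A = -189/168 + (-4 + 3**2)/(-162) = -189*1/168 + (-4 + 9)*(-1/162) = -9/8 + 5*(-1/162) = -9/8 - 5/162 = -749/648 ≈ -1.1559)
r(l, z) = (-17 + z)/(l + z)
-457*(A + r(q, 0)) = -457*(-749/648 + (-17 + 0)/(-16 + 0)) = -457*(-749/648 - 17/(-16)) = -457*(-749/648 - 1/16*(-17)) = -457*(-749/648 + 17/16) = -457*(-121/1296) = 55297/1296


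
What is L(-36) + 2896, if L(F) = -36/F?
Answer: 2897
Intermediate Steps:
L(-36) + 2896 = -36/(-36) + 2896 = -36*(-1/36) + 2896 = 1 + 2896 = 2897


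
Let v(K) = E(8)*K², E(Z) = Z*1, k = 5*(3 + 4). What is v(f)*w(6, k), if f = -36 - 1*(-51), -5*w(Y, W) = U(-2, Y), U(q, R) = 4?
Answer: -1440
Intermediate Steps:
k = 35 (k = 5*7 = 35)
w(Y, W) = -⅘ (w(Y, W) = -⅕*4 = -⅘)
E(Z) = Z
f = 15 (f = -36 + 51 = 15)
v(K) = 8*K²
v(f)*w(6, k) = (8*15²)*(-⅘) = (8*225)*(-⅘) = 1800*(-⅘) = -1440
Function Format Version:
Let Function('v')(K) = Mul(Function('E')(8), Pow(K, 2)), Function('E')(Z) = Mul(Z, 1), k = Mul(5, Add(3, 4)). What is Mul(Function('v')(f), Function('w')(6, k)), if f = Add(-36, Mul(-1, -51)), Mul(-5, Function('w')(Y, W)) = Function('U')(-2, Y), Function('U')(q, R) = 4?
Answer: -1440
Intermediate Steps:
k = 35 (k = Mul(5, 7) = 35)
Function('w')(Y, W) = Rational(-4, 5) (Function('w')(Y, W) = Mul(Rational(-1, 5), 4) = Rational(-4, 5))
Function('E')(Z) = Z
f = 15 (f = Add(-36, 51) = 15)
Function('v')(K) = Mul(8, Pow(K, 2))
Mul(Function('v')(f), Function('w')(6, k)) = Mul(Mul(8, Pow(15, 2)), Rational(-4, 5)) = Mul(Mul(8, 225), Rational(-4, 5)) = Mul(1800, Rational(-4, 5)) = -1440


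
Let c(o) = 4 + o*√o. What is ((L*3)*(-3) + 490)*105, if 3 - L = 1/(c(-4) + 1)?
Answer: 4331460/89 + 7560*I/89 ≈ 48668.0 + 84.944*I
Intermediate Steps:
c(o) = 4 + o^(3/2)
L = 3 - (5 + 8*I)/89 (L = 3 - 1/((4 + (-4)^(3/2)) + 1) = 3 - 1/((4 - 8*I) + 1) = 3 - 1/(5 - 8*I) = 3 - (5 + 8*I)/89 ≈ 2.9438 - 0.089888*I)
((L*3)*(-3) + 490)*105 = (((262/89 - 8*I/89)*3)*(-3) + 490)*105 = ((786/89 - 24*I/89)*(-3) + 490)*105 = ((-2358/89 + 72*I/89) + 490)*105 = (41252/89 + 72*I/89)*105 = 4331460/89 + 7560*I/89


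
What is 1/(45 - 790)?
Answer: -1/745 ≈ -0.0013423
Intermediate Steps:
1/(45 - 790) = 1/(-745) = -1/745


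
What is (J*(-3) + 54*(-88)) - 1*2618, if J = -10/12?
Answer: -14735/2 ≈ -7367.5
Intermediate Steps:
J = -⅚ (J = -10*1/12 = -⅚ ≈ -0.83333)
(J*(-3) + 54*(-88)) - 1*2618 = (-⅚*(-3) + 54*(-88)) - 1*2618 = (5/2 - 4752) - 2618 = -9499/2 - 2618 = -14735/2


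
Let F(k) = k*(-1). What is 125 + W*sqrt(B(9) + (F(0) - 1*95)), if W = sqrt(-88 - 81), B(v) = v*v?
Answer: 125 - 13*sqrt(14) ≈ 76.358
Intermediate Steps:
B(v) = v**2
W = 13*I (W = sqrt(-169) = 13*I ≈ 13.0*I)
F(k) = -k
125 + W*sqrt(B(9) + (F(0) - 1*95)) = 125 + (13*I)*sqrt(9**2 + (-1*0 - 1*95)) = 125 + (13*I)*sqrt(81 + (0 - 95)) = 125 + (13*I)*sqrt(81 - 95) = 125 + (13*I)*sqrt(-14) = 125 + (13*I)*(I*sqrt(14)) = 125 - 13*sqrt(14)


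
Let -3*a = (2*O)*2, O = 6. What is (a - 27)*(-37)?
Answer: 1295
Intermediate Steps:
a = -8 (a = -2*6*2/3 = -4*2 = -⅓*24 = -8)
(a - 27)*(-37) = (-8 - 27)*(-37) = -35*(-37) = 1295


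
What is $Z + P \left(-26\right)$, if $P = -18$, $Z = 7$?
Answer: $475$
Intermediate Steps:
$Z + P \left(-26\right) = 7 - -468 = 7 + 468 = 475$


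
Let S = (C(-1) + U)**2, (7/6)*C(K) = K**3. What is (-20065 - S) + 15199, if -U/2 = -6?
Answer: -244518/49 ≈ -4990.2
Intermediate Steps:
U = 12 (U = -2*(-6) = 12)
C(K) = 6*K**3/7
S = 6084/49 (S = ((6/7)*(-1)**3 + 12)**2 = ((6/7)*(-1) + 12)**2 = (-6/7 + 12)**2 = (78/7)**2 = 6084/49 ≈ 124.16)
(-20065 - S) + 15199 = (-20065 - 1*6084/49) + 15199 = (-20065 - 6084/49) + 15199 = -989269/49 + 15199 = -244518/49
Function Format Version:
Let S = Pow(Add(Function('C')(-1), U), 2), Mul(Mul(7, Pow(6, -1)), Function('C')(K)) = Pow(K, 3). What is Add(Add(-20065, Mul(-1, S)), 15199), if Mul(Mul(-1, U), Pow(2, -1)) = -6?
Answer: Rational(-244518, 49) ≈ -4990.2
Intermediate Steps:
U = 12 (U = Mul(-2, -6) = 12)
Function('C')(K) = Mul(Rational(6, 7), Pow(K, 3))
S = Rational(6084, 49) (S = Pow(Add(Mul(Rational(6, 7), Pow(-1, 3)), 12), 2) = Pow(Add(Mul(Rational(6, 7), -1), 12), 2) = Pow(Add(Rational(-6, 7), 12), 2) = Pow(Rational(78, 7), 2) = Rational(6084, 49) ≈ 124.16)
Add(Add(-20065, Mul(-1, S)), 15199) = Add(Add(-20065, Mul(-1, Rational(6084, 49))), 15199) = Add(Add(-20065, Rational(-6084, 49)), 15199) = Add(Rational(-989269, 49), 15199) = Rational(-244518, 49)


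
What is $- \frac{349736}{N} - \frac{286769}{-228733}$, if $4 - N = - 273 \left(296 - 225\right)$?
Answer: $- \frac{74436573885}{4434446671} \approx -16.786$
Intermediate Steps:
$N = 19387$ ($N = 4 - - 273 \left(296 - 225\right) = 4 - \left(-273\right) 71 = 4 - -19383 = 4 + 19383 = 19387$)
$- \frac{349736}{N} - \frac{286769}{-228733} = - \frac{349736}{19387} - \frac{286769}{-228733} = \left(-349736\right) \frac{1}{19387} - - \frac{286769}{228733} = - \frac{349736}{19387} + \frac{286769}{228733} = - \frac{74436573885}{4434446671}$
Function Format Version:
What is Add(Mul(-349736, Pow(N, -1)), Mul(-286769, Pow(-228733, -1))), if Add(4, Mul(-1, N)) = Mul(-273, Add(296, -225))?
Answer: Rational(-74436573885, 4434446671) ≈ -16.786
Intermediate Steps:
N = 19387 (N = Add(4, Mul(-1, Mul(-273, Add(296, -225)))) = Add(4, Mul(-1, Mul(-273, 71))) = Add(4, Mul(-1, -19383)) = Add(4, 19383) = 19387)
Add(Mul(-349736, Pow(N, -1)), Mul(-286769, Pow(-228733, -1))) = Add(Mul(-349736, Pow(19387, -1)), Mul(-286769, Pow(-228733, -1))) = Add(Mul(-349736, Rational(1, 19387)), Mul(-286769, Rational(-1, 228733))) = Add(Rational(-349736, 19387), Rational(286769, 228733)) = Rational(-74436573885, 4434446671)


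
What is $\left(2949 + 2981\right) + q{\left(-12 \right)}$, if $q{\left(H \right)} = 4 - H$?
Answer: $5946$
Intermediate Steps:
$\left(2949 + 2981\right) + q{\left(-12 \right)} = \left(2949 + 2981\right) + \left(4 - -12\right) = 5930 + \left(4 + 12\right) = 5930 + 16 = 5946$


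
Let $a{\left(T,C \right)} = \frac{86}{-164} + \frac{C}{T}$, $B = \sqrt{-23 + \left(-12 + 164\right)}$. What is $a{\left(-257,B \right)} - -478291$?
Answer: $\frac{39219819}{82} - \frac{\sqrt{129}}{257} \approx 4.7829 \cdot 10^{5}$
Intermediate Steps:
$B = \sqrt{129}$ ($B = \sqrt{-23 + 152} = \sqrt{129} \approx 11.358$)
$a{\left(T,C \right)} = - \frac{43}{82} + \frac{C}{T}$ ($a{\left(T,C \right)} = 86 \left(- \frac{1}{164}\right) + \frac{C}{T} = - \frac{43}{82} + \frac{C}{T}$)
$a{\left(-257,B \right)} - -478291 = \left(- \frac{43}{82} + \frac{\sqrt{129}}{-257}\right) - -478291 = \left(- \frac{43}{82} + \sqrt{129} \left(- \frac{1}{257}\right)\right) + 478291 = \left(- \frac{43}{82} - \frac{\sqrt{129}}{257}\right) + 478291 = \frac{39219819}{82} - \frac{\sqrt{129}}{257}$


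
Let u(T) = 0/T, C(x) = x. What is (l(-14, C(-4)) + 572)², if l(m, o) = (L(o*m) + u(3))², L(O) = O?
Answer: 13749264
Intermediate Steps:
u(T) = 0
l(m, o) = m²*o² (l(m, o) = (o*m + 0)² = (m*o + 0)² = (m*o)² = m²*o²)
(l(-14, C(-4)) + 572)² = ((-14)²*(-4)² + 572)² = (196*16 + 572)² = (3136 + 572)² = 3708² = 13749264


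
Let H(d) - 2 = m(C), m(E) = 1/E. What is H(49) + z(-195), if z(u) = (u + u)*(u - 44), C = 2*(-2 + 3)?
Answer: 186425/2 ≈ 93213.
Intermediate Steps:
C = 2 (C = 2*1 = 2)
z(u) = 2*u*(-44 + u) (z(u) = (2*u)*(-44 + u) = 2*u*(-44 + u))
H(d) = 5/2 (H(d) = 2 + 1/2 = 2 + ½ = 5/2)
H(49) + z(-195) = 5/2 + 2*(-195)*(-44 - 195) = 5/2 + 2*(-195)*(-239) = 5/2 + 93210 = 186425/2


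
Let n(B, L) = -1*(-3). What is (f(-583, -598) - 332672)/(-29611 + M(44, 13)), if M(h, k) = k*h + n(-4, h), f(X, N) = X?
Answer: 333255/29036 ≈ 11.477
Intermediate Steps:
n(B, L) = 3
M(h, k) = 3 + h*k (M(h, k) = k*h + 3 = h*k + 3 = 3 + h*k)
(f(-583, -598) - 332672)/(-29611 + M(44, 13)) = (-583 - 332672)/(-29611 + (3 + 44*13)) = -333255/(-29611 + (3 + 572)) = -333255/(-29611 + 575) = -333255/(-29036) = -333255*(-1/29036) = 333255/29036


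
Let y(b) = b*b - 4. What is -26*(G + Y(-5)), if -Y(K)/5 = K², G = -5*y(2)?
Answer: 3250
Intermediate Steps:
y(b) = -4 + b² (y(b) = b² - 4 = -4 + b²)
G = 0 (G = -5*(-4 + 2²) = -5*(-4 + 4) = -5*0 = 0)
Y(K) = -5*K²
-26*(G + Y(-5)) = -26*(0 - 5*(-5)²) = -26*(0 - 5*25) = -26*(0 - 125) = -26*(-125) = 3250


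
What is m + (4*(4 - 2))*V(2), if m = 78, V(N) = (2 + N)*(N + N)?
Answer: 206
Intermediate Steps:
V(N) = 2*N*(2 + N) (V(N) = (2 + N)*(2*N) = 2*N*(2 + N))
m + (4*(4 - 2))*V(2) = 78 + (4*(4 - 2))*(2*2*(2 + 2)) = 78 + (4*2)*(2*2*4) = 78 + 8*16 = 78 + 128 = 206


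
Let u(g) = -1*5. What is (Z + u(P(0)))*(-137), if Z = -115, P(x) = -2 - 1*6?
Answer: 16440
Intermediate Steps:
P(x) = -8 (P(x) = -2 - 6 = -8)
u(g) = -5
(Z + u(P(0)))*(-137) = (-115 - 5)*(-137) = -120*(-137) = 16440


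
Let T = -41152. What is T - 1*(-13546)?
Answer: -27606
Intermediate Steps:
T - 1*(-13546) = -41152 - 1*(-13546) = -41152 + 13546 = -27606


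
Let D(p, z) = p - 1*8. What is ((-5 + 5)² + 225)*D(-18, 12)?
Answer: -5850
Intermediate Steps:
D(p, z) = -8 + p (D(p, z) = p - 8 = -8 + p)
((-5 + 5)² + 225)*D(-18, 12) = ((-5 + 5)² + 225)*(-8 - 18) = (0² + 225)*(-26) = (0 + 225)*(-26) = 225*(-26) = -5850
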